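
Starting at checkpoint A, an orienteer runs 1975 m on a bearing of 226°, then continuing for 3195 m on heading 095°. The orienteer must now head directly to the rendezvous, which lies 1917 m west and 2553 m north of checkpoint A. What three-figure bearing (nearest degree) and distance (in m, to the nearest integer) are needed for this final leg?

Leg 1 (226°, 1975 m): east 1975 sin 226° = -1420.70, north 1975 cos 226° = -1371.95
Leg 2 (095°, 3195 m): east 3195 sin 95° = 3182.84, north 3195 cos 95° = -278.46
Current position: (1762.15, -1650.41). Target: (-1917, 2553). Remaining: Δeast = -3679.15, Δnorth = 4203.41.
Bearing = atan2(-3679.15, 4203.41) mod 360° = 318.81°; distance = √((-3679.15)² + (4203.41)²) = 5586.125 m.

319°, 5586 m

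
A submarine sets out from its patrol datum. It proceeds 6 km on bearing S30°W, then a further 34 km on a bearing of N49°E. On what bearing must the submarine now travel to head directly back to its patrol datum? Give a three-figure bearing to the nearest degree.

233°

Leg 1 (S30°W, 6 km): east 6 sin 210° = -3.00, north 6 cos 210° = -5.20
Leg 2 (N49°E, 34 km): east 34 sin 49° = 25.66, north 34 cos 49° = 22.31
Net displacement: 22.66 east, 17.11 north. Direction back to start is (-22.66, -17.11): bearing = atan2(-22.66, -17.11) mod 360° = 232.94° ≈ 233°.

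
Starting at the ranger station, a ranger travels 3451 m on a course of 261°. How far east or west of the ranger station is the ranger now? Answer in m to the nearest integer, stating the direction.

3409 m west

Leg 1 (261°, 3451 m): east 3451 sin 261° = -3408.51, north 3451 cos 261° = -539.86
Net east component: -3408.51 m.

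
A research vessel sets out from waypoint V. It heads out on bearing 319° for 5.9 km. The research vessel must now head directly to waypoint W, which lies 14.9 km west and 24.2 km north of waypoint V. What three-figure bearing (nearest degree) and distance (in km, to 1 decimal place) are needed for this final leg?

331°, 22.6 km

Leg 1 (319°, 5.9 km): east 5.9 sin 319° = -3.87, north 5.9 cos 319° = 4.45
Current position: (-3.87, 4.45). Target: (-14.9, 24.2). Remaining: Δeast = -11.03, Δnorth = 19.75.
Bearing = atan2(-11.03, 19.75) mod 360° = 330.82°; distance = √((-11.03)² + (19.75)²) = 22.619 km.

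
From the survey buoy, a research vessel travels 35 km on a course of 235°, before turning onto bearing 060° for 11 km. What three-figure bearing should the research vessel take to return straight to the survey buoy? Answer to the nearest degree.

053°

Leg 1 (235°, 35 km): east 35 sin 235° = -28.67, north 35 cos 235° = -20.08
Leg 2 (060°, 11 km): east 11 sin 60° = 9.53, north 11 cos 60° = 5.50
Net displacement: -19.14 east, -14.58 north. Direction back to start is (19.14, 14.58): bearing = atan2(19.14, 14.58) mod 360° = 52.72° ≈ 053°.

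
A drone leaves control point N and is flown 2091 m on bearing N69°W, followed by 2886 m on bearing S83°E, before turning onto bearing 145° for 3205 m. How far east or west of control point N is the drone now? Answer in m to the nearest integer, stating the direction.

2751 m east

Leg 1 (N69°W, 2091 m): east 2091 sin 291° = -1952.12, north 2091 cos 291° = 749.35
Leg 2 (S83°E, 2886 m): east 2886 sin 97° = 2864.49, north 2886 cos 97° = -351.71
Leg 3 (145°, 3205 m): east 3205 sin 145° = 1838.31, north 3205 cos 145° = -2625.38
Net east component: 2750.68 m.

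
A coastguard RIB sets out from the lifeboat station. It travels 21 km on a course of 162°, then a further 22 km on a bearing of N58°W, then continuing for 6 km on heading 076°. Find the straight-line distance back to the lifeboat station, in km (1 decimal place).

9.3 km

Leg 1 (162°, 21 km): east 21 sin 162° = 6.49, north 21 cos 162° = -19.97
Leg 2 (N58°W, 22 km): east 22 sin 302° = -18.66, north 22 cos 302° = 11.66
Leg 3 (076°, 6 km): east 6 sin 76° = 5.82, north 6 cos 76° = 1.45
Net: -6.35 east, -6.86 north. Distance = √((-6.35)² + (-6.86)²) = 9.347 km.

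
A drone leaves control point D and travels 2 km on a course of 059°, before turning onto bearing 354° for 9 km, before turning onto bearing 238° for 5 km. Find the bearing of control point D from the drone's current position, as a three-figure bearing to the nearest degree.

155°

Leg 1 (059°, 2 km): east 2 sin 59° = 1.71, north 2 cos 59° = 1.03
Leg 2 (354°, 9 km): east 9 sin 354° = -0.94, north 9 cos 354° = 8.95
Leg 3 (238°, 5 km): east 5 sin 238° = -4.24, north 5 cos 238° = -2.65
Net displacement: -3.47 east, 7.33 north. Direction back to start is (3.47, -7.33): bearing = atan2(3.47, -7.33) mod 360° = 154.69° ≈ 155°.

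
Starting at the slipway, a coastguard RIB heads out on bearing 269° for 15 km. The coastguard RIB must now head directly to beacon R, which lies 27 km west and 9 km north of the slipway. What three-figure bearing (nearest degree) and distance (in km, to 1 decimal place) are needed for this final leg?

308°, 15.2 km

Leg 1 (269°, 15 km): east 15 sin 269° = -15.00, north 15 cos 269° = -0.26
Current position: (-15.00, -0.26). Target: (-27, 9). Remaining: Δeast = -12.00, Δnorth = 9.26.
Bearing = atan2(-12.00, 9.26) mod 360° = 307.66°; distance = √((-12.00)² + (9.26)²) = 15.160 km.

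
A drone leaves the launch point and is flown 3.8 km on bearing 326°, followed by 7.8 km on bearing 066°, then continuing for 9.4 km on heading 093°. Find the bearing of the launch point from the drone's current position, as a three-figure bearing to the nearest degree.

Leg 1 (326°, 3.8 km): east 3.8 sin 326° = -2.12, north 3.8 cos 326° = 3.15
Leg 2 (066°, 7.8 km): east 7.8 sin 66° = 7.13, north 7.8 cos 66° = 3.17
Leg 3 (093°, 9.4 km): east 9.4 sin 93° = 9.39, north 9.4 cos 93° = -0.49
Net displacement: 14.39 east, 5.83 north. Direction back to start is (-14.39, -5.83): bearing = atan2(-14.39, -5.83) mod 360° = 247.94° ≈ 248°.

248°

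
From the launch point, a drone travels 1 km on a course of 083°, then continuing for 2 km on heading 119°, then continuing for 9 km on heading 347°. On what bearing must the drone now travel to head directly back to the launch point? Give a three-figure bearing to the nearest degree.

Leg 1 (083°, 1 km): east 1 sin 83° = 0.99, north 1 cos 83° = 0.12
Leg 2 (119°, 2 km): east 2 sin 119° = 1.75, north 2 cos 119° = -0.97
Leg 3 (347°, 9 km): east 9 sin 347° = -2.02, north 9 cos 347° = 8.77
Net displacement: 0.72 east, 7.92 north. Direction back to start is (-0.72, -7.92): bearing = atan2(-0.72, -7.92) mod 360° = 185.17° ≈ 185°.

185°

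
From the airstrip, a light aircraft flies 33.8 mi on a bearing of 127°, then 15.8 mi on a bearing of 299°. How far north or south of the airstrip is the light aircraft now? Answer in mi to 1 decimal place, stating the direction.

12.7 mi south

Leg 1 (127°, 33.8 mi): east 33.8 sin 127° = 26.99, north 33.8 cos 127° = -20.34
Leg 2 (299°, 15.8 mi): east 15.8 sin 299° = -13.82, north 15.8 cos 299° = 7.66
Net north component: -12.68 mi.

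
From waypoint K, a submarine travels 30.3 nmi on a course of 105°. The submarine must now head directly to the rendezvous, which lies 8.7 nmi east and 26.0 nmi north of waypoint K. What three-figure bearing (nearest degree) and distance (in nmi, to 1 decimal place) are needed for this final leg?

Leg 1 (105°, 30.3 nmi): east 30.3 sin 105° = 29.27, north 30.3 cos 105° = -7.84
Current position: (29.27, -7.84). Target: (8.7, 26.0). Remaining: Δeast = -20.57, Δnorth = 33.84.
Bearing = atan2(-20.57, 33.84) mod 360° = 328.71°; distance = √((-20.57)² + (33.84)²) = 39.602 nmi.

329°, 39.6 nmi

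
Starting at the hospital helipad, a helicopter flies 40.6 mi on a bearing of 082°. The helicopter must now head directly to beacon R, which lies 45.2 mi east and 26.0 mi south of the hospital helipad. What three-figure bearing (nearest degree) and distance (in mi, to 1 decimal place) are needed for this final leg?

171°, 32.0 mi

Leg 1 (082°, 40.6 mi): east 40.6 sin 82° = 40.20, north 40.6 cos 82° = 5.65
Current position: (40.20, 5.65). Target: (45.2, -26.0). Remaining: Δeast = 5.00, Δnorth = -31.65.
Bearing = atan2(5.00, -31.65) mod 360° = 171.03°; distance = √((5.00)² + (-31.65)²) = 32.042 mi.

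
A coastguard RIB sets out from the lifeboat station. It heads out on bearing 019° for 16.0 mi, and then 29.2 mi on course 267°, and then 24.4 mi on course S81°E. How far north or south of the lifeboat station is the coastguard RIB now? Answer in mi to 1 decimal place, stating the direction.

Leg 1 (019°, 16.0 mi): east 16.0 sin 19° = 5.21, north 16.0 cos 19° = 15.13
Leg 2 (267°, 29.2 mi): east 29.2 sin 267° = -29.16, north 29.2 cos 267° = -1.53
Leg 3 (S81°E, 24.4 mi): east 24.4 sin 99° = 24.10, north 24.4 cos 99° = -3.82
Net north component: 9.78 mi.

9.8 mi north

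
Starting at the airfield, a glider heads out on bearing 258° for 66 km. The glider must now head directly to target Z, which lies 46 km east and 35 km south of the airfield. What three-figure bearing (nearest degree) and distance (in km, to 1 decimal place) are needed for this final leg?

101°, 112.6 km

Leg 1 (258°, 66 km): east 66 sin 258° = -64.56, north 66 cos 258° = -13.72
Current position: (-64.56, -13.72). Target: (46, -35). Remaining: Δeast = 110.56, Δnorth = -21.28.
Bearing = atan2(110.56, -21.28) mod 360° = 100.89°; distance = √((110.56)² + (-21.28)²) = 112.587 km.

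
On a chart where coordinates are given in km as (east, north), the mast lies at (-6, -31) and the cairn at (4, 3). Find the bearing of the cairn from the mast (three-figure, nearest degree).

016°

Δeast = 4 − -6 = 10.00; Δnorth = 3 − -31 = 34.00.
Bearing = atan2(Δeast, Δnorth) mod 360° = 16.39° ≈ 016°.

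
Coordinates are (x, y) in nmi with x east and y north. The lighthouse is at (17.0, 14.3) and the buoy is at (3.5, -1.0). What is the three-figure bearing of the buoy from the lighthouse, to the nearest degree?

Δeast = 3.5 − 17.0 = -13.50; Δnorth = -1.0 − 14.3 = -15.30.
Bearing = atan2(Δeast, Δnorth) mod 360° = 221.42° ≈ 221°.

221°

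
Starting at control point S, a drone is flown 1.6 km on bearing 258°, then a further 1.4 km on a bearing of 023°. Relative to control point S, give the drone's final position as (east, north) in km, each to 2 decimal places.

Leg 1 (258°, 1.6 km): east 1.6 sin 258° = -1.57, north 1.6 cos 258° = -0.33
Leg 2 (023°, 1.4 km): east 1.4 sin 23° = 0.55, north 1.4 cos 23° = 1.29
Summing: -1.02 km east, 0.96 km north → (-1.02, 0.96).

(-1.02, 0.96)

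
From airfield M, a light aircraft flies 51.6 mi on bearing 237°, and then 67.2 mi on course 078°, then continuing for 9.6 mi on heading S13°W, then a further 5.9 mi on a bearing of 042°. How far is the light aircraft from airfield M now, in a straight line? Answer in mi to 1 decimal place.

Leg 1 (237°, 51.6 mi): east 51.6 sin 237° = -43.28, north 51.6 cos 237° = -28.10
Leg 2 (078°, 67.2 mi): east 67.2 sin 78° = 65.73, north 67.2 cos 78° = 13.97
Leg 3 (S13°W, 9.6 mi): east 9.6 sin 193° = -2.16, north 9.6 cos 193° = -9.35
Leg 4 (042°, 5.9 mi): east 5.9 sin 42° = 3.95, north 5.9 cos 42° = 4.38
Net: 24.24 east, -19.10 north. Distance = √((24.24)² + (-19.10)²) = 30.865 mi.

30.9 mi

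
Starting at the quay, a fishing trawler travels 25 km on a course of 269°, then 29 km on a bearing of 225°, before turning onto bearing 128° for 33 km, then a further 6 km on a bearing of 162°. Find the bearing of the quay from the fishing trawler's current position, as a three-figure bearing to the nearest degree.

021°

Leg 1 (269°, 25 km): east 25 sin 269° = -25.00, north 25 cos 269° = -0.44
Leg 2 (225°, 29 km): east 29 sin 225° = -20.51, north 29 cos 225° = -20.51
Leg 3 (128°, 33 km): east 33 sin 128° = 26.00, north 33 cos 128° = -20.32
Leg 4 (162°, 6 km): east 6 sin 162° = 1.85, north 6 cos 162° = -5.71
Net displacement: -17.64 east, -46.97 north. Direction back to start is (17.64, 46.97): bearing = atan2(17.64, 46.97) mod 360° = 20.59° ≈ 021°.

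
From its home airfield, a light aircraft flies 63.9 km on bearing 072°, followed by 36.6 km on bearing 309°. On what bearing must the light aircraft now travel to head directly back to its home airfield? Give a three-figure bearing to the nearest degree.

217°

Leg 1 (072°, 63.9 km): east 63.9 sin 72° = 60.77, north 63.9 cos 72° = 19.75
Leg 2 (309°, 36.6 km): east 36.6 sin 309° = -28.44, north 36.6 cos 309° = 23.03
Net displacement: 32.33 east, 42.78 north. Direction back to start is (-32.33, -42.78): bearing = atan2(-32.33, -42.78) mod 360° = 217.08° ≈ 217°.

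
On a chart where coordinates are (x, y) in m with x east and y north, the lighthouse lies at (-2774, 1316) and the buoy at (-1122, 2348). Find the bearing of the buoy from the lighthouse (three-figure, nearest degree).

Δeast = -1122 − -2774 = 1652.00; Δnorth = 2348 − 1316 = 1032.00.
Bearing = atan2(Δeast, Δnorth) mod 360° = 58.01° ≈ 058°.

058°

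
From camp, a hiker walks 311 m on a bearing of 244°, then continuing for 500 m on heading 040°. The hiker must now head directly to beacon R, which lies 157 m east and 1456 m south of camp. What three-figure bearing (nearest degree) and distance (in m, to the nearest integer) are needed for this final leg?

Leg 1 (244°, 311 m): east 311 sin 244° = -279.52, north 311 cos 244° = -136.33
Leg 2 (040°, 500 m): east 500 sin 40° = 321.39, north 500 cos 40° = 383.02
Current position: (41.87, 246.69). Target: (157, -1456). Remaining: Δeast = 115.13, Δnorth = -1702.69.
Bearing = atan2(115.13, -1702.69) mod 360° = 176.13°; distance = √((115.13)² + (-1702.69)²) = 1706.577 m.

176°, 1707 m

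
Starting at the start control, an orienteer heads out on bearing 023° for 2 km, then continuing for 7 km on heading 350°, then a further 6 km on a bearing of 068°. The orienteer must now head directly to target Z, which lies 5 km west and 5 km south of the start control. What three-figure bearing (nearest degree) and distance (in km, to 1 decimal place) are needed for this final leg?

212°, 18.9 km

Leg 1 (023°, 2 km): east 2 sin 23° = 0.78, north 2 cos 23° = 1.84
Leg 2 (350°, 7 km): east 7 sin 350° = -1.22, north 7 cos 350° = 6.89
Leg 3 (068°, 6 km): east 6 sin 68° = 5.56, north 6 cos 68° = 2.25
Current position: (5.13, 10.98). Target: (-5, -5). Remaining: Δeast = -10.13, Δnorth = -15.98.
Bearing = atan2(-10.13, -15.98) mod 360° = 212.37°; distance = √((-10.13)² + (-15.98)²) = 18.922 km.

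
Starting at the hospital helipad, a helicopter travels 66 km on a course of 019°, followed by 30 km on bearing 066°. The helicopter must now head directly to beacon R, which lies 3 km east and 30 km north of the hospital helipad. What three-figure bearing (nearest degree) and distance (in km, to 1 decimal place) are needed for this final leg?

Leg 1 (019°, 66 km): east 66 sin 19° = 21.49, north 66 cos 19° = 62.40
Leg 2 (066°, 30 km): east 30 sin 66° = 27.41, north 30 cos 66° = 12.20
Current position: (48.89, 74.61). Target: (3, 30). Remaining: Δeast = -45.89, Δnorth = -44.61.
Bearing = atan2(-45.89, -44.61) mod 360° = 225.82°; distance = √((-45.89)² + (-44.61)²) = 64.000 km.

226°, 64.0 km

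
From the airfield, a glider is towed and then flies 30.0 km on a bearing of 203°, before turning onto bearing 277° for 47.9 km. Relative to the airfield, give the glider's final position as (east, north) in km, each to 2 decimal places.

(-59.26, -21.78)

Leg 1 (203°, 30.0 km): east 30.0 sin 203° = -11.72, north 30.0 cos 203° = -27.62
Leg 2 (277°, 47.9 km): east 47.9 sin 277° = -47.54, north 47.9 cos 277° = 5.84
Summing: -59.26 km east, -21.78 km north → (-59.26, -21.78).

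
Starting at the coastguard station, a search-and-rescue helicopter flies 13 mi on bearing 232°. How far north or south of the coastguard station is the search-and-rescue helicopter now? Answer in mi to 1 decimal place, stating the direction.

Leg 1 (232°, 13 mi): east 13 sin 232° = -10.24, north 13 cos 232° = -8.00
Net north component: -8.00 mi.

8.0 mi south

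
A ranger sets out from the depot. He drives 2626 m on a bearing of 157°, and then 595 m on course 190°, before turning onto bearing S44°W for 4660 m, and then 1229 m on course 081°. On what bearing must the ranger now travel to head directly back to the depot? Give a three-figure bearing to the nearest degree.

Leg 1 (157°, 2626 m): east 2626 sin 157° = 1026.06, north 2626 cos 157° = -2417.25
Leg 2 (190°, 595 m): east 595 sin 190° = -103.32, north 595 cos 190° = -585.96
Leg 3 (S44°W, 4660 m): east 4660 sin 224° = -3237.11, north 4660 cos 224° = -3352.12
Leg 4 (081°, 1229 m): east 1229 sin 81° = 1213.87, north 1229 cos 81° = 192.26
Net displacement: -1100.50 east, -6163.07 north. Direction back to start is (1100.50, 6163.07): bearing = atan2(1100.50, 6163.07) mod 360° = 10.12° ≈ 010°.

010°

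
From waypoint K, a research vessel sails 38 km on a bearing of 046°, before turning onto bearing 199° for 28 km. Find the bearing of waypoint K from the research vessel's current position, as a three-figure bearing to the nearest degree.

270°

Leg 1 (046°, 38 km): east 38 sin 46° = 27.33, north 38 cos 46° = 26.40
Leg 2 (199°, 28 km): east 28 sin 199° = -9.12, north 28 cos 199° = -26.47
Net displacement: 18.22 east, -0.08 north. Direction back to start is (-18.22, 0.08): bearing = atan2(-18.22, 0.08) mod 360° = 270.24° ≈ 270°.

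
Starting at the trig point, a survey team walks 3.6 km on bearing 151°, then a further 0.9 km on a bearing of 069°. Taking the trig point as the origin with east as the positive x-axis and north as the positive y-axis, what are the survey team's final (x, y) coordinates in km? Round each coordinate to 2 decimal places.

Leg 1 (151°, 3.6 km): east 3.6 sin 151° = 1.75, north 3.6 cos 151° = -3.15
Leg 2 (069°, 0.9 km): east 0.9 sin 69° = 0.84, north 0.9 cos 69° = 0.32
Summing: 2.59 km east, -2.83 km north → (2.59, -2.83).

(2.59, -2.83)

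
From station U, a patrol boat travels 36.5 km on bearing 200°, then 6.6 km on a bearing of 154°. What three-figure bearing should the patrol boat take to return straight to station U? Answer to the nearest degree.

013°

Leg 1 (200°, 36.5 km): east 36.5 sin 200° = -12.48, north 36.5 cos 200° = -34.30
Leg 2 (154°, 6.6 km): east 6.6 sin 154° = 2.89, north 6.6 cos 154° = -5.93
Net displacement: -9.59 east, -40.23 north. Direction back to start is (9.59, 40.23): bearing = atan2(9.59, 40.23) mod 360° = 13.41° ≈ 013°.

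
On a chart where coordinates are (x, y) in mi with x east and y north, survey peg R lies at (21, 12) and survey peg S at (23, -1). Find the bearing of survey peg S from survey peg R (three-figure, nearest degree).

Δeast = 23 − 21 = 2.00; Δnorth = -1 − 12 = -13.00.
Bearing = atan2(Δeast, Δnorth) mod 360° = 171.25° ≈ 171°.

171°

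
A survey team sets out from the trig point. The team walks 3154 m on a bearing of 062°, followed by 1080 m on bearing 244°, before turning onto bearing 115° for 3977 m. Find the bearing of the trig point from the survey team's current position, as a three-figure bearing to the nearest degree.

277°

Leg 1 (062°, 3154 m): east 3154 sin 62° = 2784.82, north 3154 cos 62° = 1480.71
Leg 2 (244°, 1080 m): east 1080 sin 244° = -970.70, north 1080 cos 244° = -473.44
Leg 3 (115°, 3977 m): east 3977 sin 115° = 3604.39, north 3977 cos 115° = -1680.75
Net displacement: 5418.51 east, -673.48 north. Direction back to start is (-5418.51, 673.48): bearing = atan2(-5418.51, 673.48) mod 360° = 277.09° ≈ 277°.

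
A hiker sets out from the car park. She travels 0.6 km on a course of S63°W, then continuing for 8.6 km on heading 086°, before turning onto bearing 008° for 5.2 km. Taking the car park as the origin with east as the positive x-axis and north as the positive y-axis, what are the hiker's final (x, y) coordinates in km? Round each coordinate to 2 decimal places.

(8.77, 5.48)

Leg 1 (S63°W, 0.6 km): east 0.6 sin 243° = -0.53, north 0.6 cos 243° = -0.27
Leg 2 (086°, 8.6 km): east 8.6 sin 86° = 8.58, north 8.6 cos 86° = 0.60
Leg 3 (008°, 5.2 km): east 5.2 sin 8° = 0.72, north 5.2 cos 8° = 5.15
Summing: 8.77 km east, 5.48 km north → (8.77, 5.48).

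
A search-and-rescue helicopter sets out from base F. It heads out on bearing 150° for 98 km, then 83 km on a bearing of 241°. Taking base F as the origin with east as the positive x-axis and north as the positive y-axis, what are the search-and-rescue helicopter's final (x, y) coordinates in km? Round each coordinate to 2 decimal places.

Leg 1 (150°, 98 km): east 98 sin 150° = 49.00, north 98 cos 150° = -84.87
Leg 2 (241°, 83 km): east 83 sin 241° = -72.59, north 83 cos 241° = -40.24
Summing: -23.59 km east, -125.11 km north → (-23.59, -125.11).

(-23.59, -125.11)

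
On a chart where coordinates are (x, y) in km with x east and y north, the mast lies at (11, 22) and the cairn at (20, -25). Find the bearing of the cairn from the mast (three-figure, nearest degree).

Δeast = 20 − 11 = 9.00; Δnorth = -25 − 22 = -47.00.
Bearing = atan2(Δeast, Δnorth) mod 360° = 169.16° ≈ 169°.

169°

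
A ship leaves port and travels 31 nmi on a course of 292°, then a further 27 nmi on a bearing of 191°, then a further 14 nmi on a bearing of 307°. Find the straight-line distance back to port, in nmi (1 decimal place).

45.5 nmi

Leg 1 (292°, 31 nmi): east 31 sin 292° = -28.74, north 31 cos 292° = 11.61
Leg 2 (191°, 27 nmi): east 27 sin 191° = -5.15, north 27 cos 191° = -26.50
Leg 3 (307°, 14 nmi): east 14 sin 307° = -11.18, north 14 cos 307° = 8.43
Net: -45.08 east, -6.47 north. Distance = √((-45.08)² + (-6.47)²) = 45.537 nmi.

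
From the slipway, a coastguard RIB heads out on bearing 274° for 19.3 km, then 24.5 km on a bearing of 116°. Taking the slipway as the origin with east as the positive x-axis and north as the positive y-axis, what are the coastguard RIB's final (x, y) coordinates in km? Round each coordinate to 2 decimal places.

Leg 1 (274°, 19.3 km): east 19.3 sin 274° = -19.25, north 19.3 cos 274° = 1.35
Leg 2 (116°, 24.5 km): east 24.5 sin 116° = 22.02, north 24.5 cos 116° = -10.74
Summing: 2.77 km east, -9.39 km north → (2.77, -9.39).

(2.77, -9.39)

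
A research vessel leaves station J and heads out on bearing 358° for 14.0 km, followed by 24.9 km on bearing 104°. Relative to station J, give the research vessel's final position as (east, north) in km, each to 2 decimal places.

Leg 1 (358°, 14.0 km): east 14.0 sin 358° = -0.49, north 14.0 cos 358° = 13.99
Leg 2 (104°, 24.9 km): east 24.9 sin 104° = 24.16, north 24.9 cos 104° = -6.02
Summing: 23.67 km east, 7.97 km north → (23.67, 7.97).

(23.67, 7.97)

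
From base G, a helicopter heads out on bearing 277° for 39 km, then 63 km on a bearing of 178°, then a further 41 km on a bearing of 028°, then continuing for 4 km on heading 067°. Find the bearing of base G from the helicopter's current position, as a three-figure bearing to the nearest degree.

Leg 1 (277°, 39 km): east 39 sin 277° = -38.71, north 39 cos 277° = 4.75
Leg 2 (178°, 63 km): east 63 sin 178° = 2.20, north 63 cos 178° = -62.96
Leg 3 (028°, 41 km): east 41 sin 28° = 19.25, north 41 cos 28° = 36.20
Leg 4 (067°, 4 km): east 4 sin 67° = 3.68, north 4 cos 67° = 1.56
Net displacement: -13.58 east, -20.44 north. Direction back to start is (13.58, 20.44): bearing = atan2(13.58, 20.44) mod 360° = 33.59° ≈ 034°.

034°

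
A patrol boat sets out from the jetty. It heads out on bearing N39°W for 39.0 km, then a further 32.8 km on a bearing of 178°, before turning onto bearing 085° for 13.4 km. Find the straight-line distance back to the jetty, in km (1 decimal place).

10.1 km

Leg 1 (N39°W, 39.0 km): east 39.0 sin 321° = -24.54, north 39.0 cos 321° = 30.31
Leg 2 (178°, 32.8 km): east 32.8 sin 178° = 1.14, north 32.8 cos 178° = -32.78
Leg 3 (085°, 13.4 km): east 13.4 sin 85° = 13.35, north 13.4 cos 85° = 1.17
Net: -10.05 east, -1.30 north. Distance = √((-10.05)² + (-1.30)²) = 10.134 km.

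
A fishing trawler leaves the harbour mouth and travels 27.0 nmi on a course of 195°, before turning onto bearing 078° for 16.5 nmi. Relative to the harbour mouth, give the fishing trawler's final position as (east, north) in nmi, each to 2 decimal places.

(9.15, -22.65)

Leg 1 (195°, 27.0 nmi): east 27.0 sin 195° = -6.99, north 27.0 cos 195° = -26.08
Leg 2 (078°, 16.5 nmi): east 16.5 sin 78° = 16.14, north 16.5 cos 78° = 3.43
Summing: 9.15 nmi east, -22.65 nmi north → (9.15, -22.65).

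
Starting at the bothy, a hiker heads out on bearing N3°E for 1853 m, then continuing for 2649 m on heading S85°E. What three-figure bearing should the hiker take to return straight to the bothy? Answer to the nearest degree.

Leg 1 (N3°E, 1853 m): east 1853 sin 3° = 96.98, north 1853 cos 3° = 1850.46
Leg 2 (S85°E, 2649 m): east 2649 sin 95° = 2638.92, north 2649 cos 95° = -230.88
Net displacement: 2735.90 east, 1619.58 north. Direction back to start is (-2735.90, -1619.58): bearing = atan2(-2735.90, -1619.58) mod 360° = 239.38° ≈ 239°.

239°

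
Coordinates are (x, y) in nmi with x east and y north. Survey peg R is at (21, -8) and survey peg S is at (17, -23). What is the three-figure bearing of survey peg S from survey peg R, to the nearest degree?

195°

Δeast = 17 − 21 = -4.00; Δnorth = -23 − -8 = -15.00.
Bearing = atan2(Δeast, Δnorth) mod 360° = 194.93° ≈ 195°.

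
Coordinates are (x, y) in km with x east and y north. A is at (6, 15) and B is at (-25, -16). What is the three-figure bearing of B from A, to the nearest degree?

Δeast = -25 − 6 = -31.00; Δnorth = -16 − 15 = -31.00.
Bearing = atan2(Δeast, Δnorth) mod 360° = 225.00° ≈ 225°.

225°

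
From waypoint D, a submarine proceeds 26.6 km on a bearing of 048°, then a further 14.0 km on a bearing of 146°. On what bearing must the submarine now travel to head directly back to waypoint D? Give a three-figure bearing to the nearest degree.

Leg 1 (048°, 26.6 km): east 26.6 sin 48° = 19.77, north 26.6 cos 48° = 17.80
Leg 2 (146°, 14.0 km): east 14.0 sin 146° = 7.83, north 14.0 cos 146° = -11.61
Net displacement: 27.60 east, 6.19 north. Direction back to start is (-27.60, -6.19): bearing = atan2(-27.60, -6.19) mod 360° = 257.35° ≈ 257°.

257°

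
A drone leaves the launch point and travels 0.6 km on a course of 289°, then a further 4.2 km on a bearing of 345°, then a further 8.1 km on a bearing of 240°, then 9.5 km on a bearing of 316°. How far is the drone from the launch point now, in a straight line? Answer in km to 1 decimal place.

Leg 1 (289°, 0.6 km): east 0.6 sin 289° = -0.57, north 0.6 cos 289° = 0.20
Leg 2 (345°, 4.2 km): east 4.2 sin 345° = -1.09, north 4.2 cos 345° = 4.06
Leg 3 (240°, 8.1 km): east 8.1 sin 240° = -7.01, north 8.1 cos 240° = -4.05
Leg 4 (316°, 9.5 km): east 9.5 sin 316° = -6.60, north 9.5 cos 316° = 6.83
Net: -15.27 east, 7.04 north. Distance = √((-15.27)² + (7.04)²) = 16.812 km.

16.8 km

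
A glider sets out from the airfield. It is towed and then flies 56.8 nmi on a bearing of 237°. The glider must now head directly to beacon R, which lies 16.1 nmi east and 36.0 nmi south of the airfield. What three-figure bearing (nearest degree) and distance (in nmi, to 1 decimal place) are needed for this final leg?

095°, 63.9 nmi

Leg 1 (237°, 56.8 nmi): east 56.8 sin 237° = -47.64, north 56.8 cos 237° = -30.94
Current position: (-47.64, -30.94). Target: (16.1, -36.0). Remaining: Δeast = 63.74, Δnorth = -5.06.
Bearing = atan2(63.74, -5.06) mod 360° = 94.54°; distance = √((63.74)² + (-5.06)²) = 63.937 nmi.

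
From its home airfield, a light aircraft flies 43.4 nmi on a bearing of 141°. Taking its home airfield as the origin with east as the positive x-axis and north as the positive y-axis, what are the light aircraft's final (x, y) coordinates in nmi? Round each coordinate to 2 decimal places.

Leg 1 (141°, 43.4 nmi): east 43.4 sin 141° = 27.31, north 43.4 cos 141° = -33.73
Summing: 27.31 nmi east, -33.73 nmi north → (27.31, -33.73).

(27.31, -33.73)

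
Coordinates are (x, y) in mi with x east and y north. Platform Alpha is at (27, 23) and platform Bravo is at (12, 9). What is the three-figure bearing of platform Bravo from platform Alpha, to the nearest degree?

227°

Δeast = 12 − 27 = -15.00; Δnorth = 9 − 23 = -14.00.
Bearing = atan2(Δeast, Δnorth) mod 360° = 226.97° ≈ 227°.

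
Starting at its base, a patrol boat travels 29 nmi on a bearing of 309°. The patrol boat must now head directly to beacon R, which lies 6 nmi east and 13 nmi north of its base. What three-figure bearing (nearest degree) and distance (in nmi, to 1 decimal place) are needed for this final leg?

100°, 29.0 nmi

Leg 1 (309°, 29 nmi): east 29 sin 309° = -22.54, north 29 cos 309° = 18.25
Current position: (-22.54, 18.25). Target: (6, 13). Remaining: Δeast = 28.54, Δnorth = -5.25.
Bearing = atan2(28.54, -5.25) mod 360° = 100.42°; distance = √((28.54)² + (-5.25)²) = 29.016 nmi.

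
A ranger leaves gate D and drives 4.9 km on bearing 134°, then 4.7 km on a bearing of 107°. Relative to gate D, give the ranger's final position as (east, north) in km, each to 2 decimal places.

(8.02, -4.78)

Leg 1 (134°, 4.9 km): east 4.9 sin 134° = 3.52, north 4.9 cos 134° = -3.40
Leg 2 (107°, 4.7 km): east 4.7 sin 107° = 4.49, north 4.7 cos 107° = -1.37
Summing: 8.02 km east, -4.78 km north → (8.02, -4.78).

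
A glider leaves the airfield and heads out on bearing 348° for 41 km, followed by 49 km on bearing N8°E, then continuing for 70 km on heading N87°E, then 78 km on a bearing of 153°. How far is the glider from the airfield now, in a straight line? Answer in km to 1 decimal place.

106.1 km

Leg 1 (348°, 41 km): east 41 sin 348° = -8.52, north 41 cos 348° = 40.10
Leg 2 (N8°E, 49 km): east 49 sin 8° = 6.82, north 49 cos 8° = 48.52
Leg 3 (N87°E, 70 km): east 70 sin 87° = 69.90, north 70 cos 87° = 3.66
Leg 4 (153°, 78 km): east 78 sin 153° = 35.41, north 78 cos 153° = -69.50
Net: 103.61 east, 22.79 north. Distance = √((103.61)² + (22.79)²) = 106.088 km.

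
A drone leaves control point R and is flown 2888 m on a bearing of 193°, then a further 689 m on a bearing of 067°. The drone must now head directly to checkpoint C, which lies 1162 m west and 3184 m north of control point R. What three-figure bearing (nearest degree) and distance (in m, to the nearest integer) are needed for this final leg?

Leg 1 (193°, 2888 m): east 2888 sin 193° = -649.66, north 2888 cos 193° = -2813.98
Leg 2 (067°, 689 m): east 689 sin 67° = 634.23, north 689 cos 67° = 269.21
Current position: (-15.43, -2544.77). Target: (-1162, 3184). Remaining: Δeast = -1146.57, Δnorth = 5728.77.
Bearing = atan2(-1146.57, 5728.77) mod 360° = 348.68°; distance = √((-1146.57)² + (5728.77)²) = 5842.379 m.

349°, 5842 m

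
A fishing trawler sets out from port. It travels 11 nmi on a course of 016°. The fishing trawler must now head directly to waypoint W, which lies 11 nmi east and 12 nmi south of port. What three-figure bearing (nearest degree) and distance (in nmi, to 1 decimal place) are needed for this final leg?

Leg 1 (016°, 11 nmi): east 11 sin 16° = 3.03, north 11 cos 16° = 10.57
Current position: (3.03, 10.57). Target: (11, -12). Remaining: Δeast = 7.97, Δnorth = -22.57.
Bearing = atan2(7.97, -22.57) mod 360° = 160.56°; distance = √((7.97)² + (-22.57)²) = 23.939 nmi.

161°, 23.9 nmi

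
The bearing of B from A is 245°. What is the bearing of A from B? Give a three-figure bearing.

065°

Back-bearing = 245° − 180° = 065°.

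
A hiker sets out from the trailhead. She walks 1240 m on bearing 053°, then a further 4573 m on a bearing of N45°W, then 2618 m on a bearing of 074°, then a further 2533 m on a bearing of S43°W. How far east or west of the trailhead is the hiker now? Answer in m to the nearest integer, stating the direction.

Leg 1 (053°, 1240 m): east 1240 sin 53° = 990.31, north 1240 cos 53° = 746.25
Leg 2 (N45°W, 4573 m): east 4573 sin 315° = -3233.60, north 4573 cos 315° = 3233.60
Leg 3 (074°, 2618 m): east 2618 sin 74° = 2516.58, north 2618 cos 74° = 721.62
Leg 4 (S43°W, 2533 m): east 2533 sin 223° = -1727.50, north 2533 cos 223° = -1852.52
Net east component: -1454.21 m.

1454 m west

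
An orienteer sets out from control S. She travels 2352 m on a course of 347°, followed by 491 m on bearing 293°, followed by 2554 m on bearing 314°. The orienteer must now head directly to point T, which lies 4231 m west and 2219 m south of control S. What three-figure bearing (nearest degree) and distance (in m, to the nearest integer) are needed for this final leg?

Leg 1 (347°, 2352 m): east 2352 sin 347° = -529.08, north 2352 cos 347° = 2291.72
Leg 2 (293°, 491 m): east 491 sin 293° = -451.97, north 491 cos 293° = 191.85
Leg 3 (314°, 2554 m): east 2554 sin 314° = -1837.19, north 2554 cos 314° = 1774.16
Current position: (-2818.25, 4257.72). Target: (-4231, -2219). Remaining: Δeast = -1412.75, Δnorth = -6476.72.
Bearing = atan2(-1412.75, -6476.72) mod 360° = 192.31°; distance = √((-1412.75)² + (-6476.72)²) = 6629.015 m.

192°, 6629 m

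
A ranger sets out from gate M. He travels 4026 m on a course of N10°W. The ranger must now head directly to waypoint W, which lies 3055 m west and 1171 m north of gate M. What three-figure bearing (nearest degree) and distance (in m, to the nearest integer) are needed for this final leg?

220°, 3655 m

Leg 1 (N10°W, 4026 m): east 4026 sin 350° = -699.11, north 4026 cos 350° = 3964.84
Current position: (-699.11, 3964.84). Target: (-3055, 1171). Remaining: Δeast = -2355.89, Δnorth = -2793.84.
Bearing = atan2(-2355.89, -2793.84) mod 360° = 220.14°; distance = √((-2355.89)² + (-2793.84)²) = 3654.552 m.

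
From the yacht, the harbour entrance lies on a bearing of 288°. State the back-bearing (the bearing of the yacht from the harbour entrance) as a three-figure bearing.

108°

Back-bearing = 288° − 180° = 108°.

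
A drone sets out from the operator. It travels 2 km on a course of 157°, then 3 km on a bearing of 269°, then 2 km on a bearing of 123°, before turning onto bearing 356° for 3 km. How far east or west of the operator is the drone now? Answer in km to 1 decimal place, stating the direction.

0.8 km west

Leg 1 (157°, 2 km): east 2 sin 157° = 0.78, north 2 cos 157° = -1.84
Leg 2 (269°, 3 km): east 3 sin 269° = -3.00, north 3 cos 269° = -0.05
Leg 3 (123°, 2 km): east 2 sin 123° = 1.68, north 2 cos 123° = -1.09
Leg 4 (356°, 3 km): east 3 sin 356° = -0.21, north 3 cos 356° = 2.99
Net east component: -0.75 km.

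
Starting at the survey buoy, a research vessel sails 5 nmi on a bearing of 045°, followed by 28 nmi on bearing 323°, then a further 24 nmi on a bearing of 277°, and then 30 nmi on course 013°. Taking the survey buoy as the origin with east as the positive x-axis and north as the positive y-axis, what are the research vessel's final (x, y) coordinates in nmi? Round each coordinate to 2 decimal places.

Leg 1 (045°, 5 nmi): east 5 sin 45° = 3.54, north 5 cos 45° = 3.54
Leg 2 (323°, 28 nmi): east 28 sin 323° = -16.85, north 28 cos 323° = 22.36
Leg 3 (277°, 24 nmi): east 24 sin 277° = -23.82, north 24 cos 277° = 2.92
Leg 4 (013°, 30 nmi): east 30 sin 13° = 6.75, north 30 cos 13° = 29.23
Summing: -30.39 nmi east, 58.05 nmi north → (-30.39, 58.05).

(-30.39, 58.05)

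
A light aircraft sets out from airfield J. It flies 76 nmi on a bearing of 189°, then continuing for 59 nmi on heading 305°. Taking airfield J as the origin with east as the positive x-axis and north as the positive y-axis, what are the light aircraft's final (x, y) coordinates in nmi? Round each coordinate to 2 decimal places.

Leg 1 (189°, 76 nmi): east 76 sin 189° = -11.89, north 76 cos 189° = -75.06
Leg 2 (305°, 59 nmi): east 59 sin 305° = -48.33, north 59 cos 305° = 33.84
Summing: -60.22 nmi east, -41.22 nmi north → (-60.22, -41.22).

(-60.22, -41.22)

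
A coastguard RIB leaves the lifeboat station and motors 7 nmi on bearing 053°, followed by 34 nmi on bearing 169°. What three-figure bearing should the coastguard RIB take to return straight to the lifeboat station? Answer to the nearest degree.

Leg 1 (053°, 7 nmi): east 7 sin 53° = 5.59, north 7 cos 53° = 4.21
Leg 2 (169°, 34 nmi): east 34 sin 169° = 6.49, north 34 cos 169° = -33.38
Net displacement: 12.08 east, -29.16 north. Direction back to start is (-12.08, 29.16): bearing = atan2(-12.08, 29.16) mod 360° = 337.50° ≈ 338°.

338°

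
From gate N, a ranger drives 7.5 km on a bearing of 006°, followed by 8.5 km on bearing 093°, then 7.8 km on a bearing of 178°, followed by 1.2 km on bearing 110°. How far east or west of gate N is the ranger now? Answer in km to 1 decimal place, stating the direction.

10.7 km east

Leg 1 (006°, 7.5 km): east 7.5 sin 6° = 0.78, north 7.5 cos 6° = 7.46
Leg 2 (093°, 8.5 km): east 8.5 sin 93° = 8.49, north 8.5 cos 93° = -0.44
Leg 3 (178°, 7.8 km): east 7.8 sin 178° = 0.27, north 7.8 cos 178° = -7.80
Leg 4 (110°, 1.2 km): east 1.2 sin 110° = 1.13, north 1.2 cos 110° = -0.41
Net east component: 10.67 km.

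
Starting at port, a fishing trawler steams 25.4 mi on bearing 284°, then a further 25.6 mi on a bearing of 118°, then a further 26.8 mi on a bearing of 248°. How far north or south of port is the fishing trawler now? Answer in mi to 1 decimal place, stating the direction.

15.9 mi south

Leg 1 (284°, 25.4 mi): east 25.4 sin 284° = -24.65, north 25.4 cos 284° = 6.14
Leg 2 (118°, 25.6 mi): east 25.6 sin 118° = 22.60, north 25.6 cos 118° = -12.02
Leg 3 (248°, 26.8 mi): east 26.8 sin 248° = -24.85, north 26.8 cos 248° = -10.04
Net north component: -15.91 mi.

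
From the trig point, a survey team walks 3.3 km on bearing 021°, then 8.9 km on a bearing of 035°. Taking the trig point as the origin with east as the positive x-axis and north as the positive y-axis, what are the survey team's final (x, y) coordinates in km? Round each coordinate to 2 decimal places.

(6.29, 10.37)

Leg 1 (021°, 3.3 km): east 3.3 sin 21° = 1.18, north 3.3 cos 21° = 3.08
Leg 2 (035°, 8.9 km): east 8.9 sin 35° = 5.10, north 8.9 cos 35° = 7.29
Summing: 6.29 km east, 10.37 km north → (6.29, 10.37).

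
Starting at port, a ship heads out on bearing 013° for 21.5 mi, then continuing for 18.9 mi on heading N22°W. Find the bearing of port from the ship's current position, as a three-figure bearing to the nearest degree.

177°

Leg 1 (013°, 21.5 mi): east 21.5 sin 13° = 4.84, north 21.5 cos 13° = 20.95
Leg 2 (N22°W, 18.9 mi): east 18.9 sin 338° = -7.08, north 18.9 cos 338° = 17.52
Net displacement: -2.24 east, 38.47 north. Direction back to start is (2.24, -38.47): bearing = atan2(2.24, -38.47) mod 360° = 176.66° ≈ 177°.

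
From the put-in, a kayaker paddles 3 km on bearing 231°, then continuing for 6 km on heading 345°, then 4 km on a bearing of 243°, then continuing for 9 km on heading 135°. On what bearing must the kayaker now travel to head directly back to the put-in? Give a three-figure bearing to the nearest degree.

Leg 1 (231°, 3 km): east 3 sin 231° = -2.33, north 3 cos 231° = -1.89
Leg 2 (345°, 6 km): east 6 sin 345° = -1.55, north 6 cos 345° = 5.80
Leg 3 (243°, 4 km): east 4 sin 243° = -3.56, north 4 cos 243° = -1.82
Leg 4 (135°, 9 km): east 9 sin 135° = 6.36, north 9 cos 135° = -6.36
Net displacement: -1.08 east, -4.27 north. Direction back to start is (1.08, 4.27): bearing = atan2(1.08, 4.27) mod 360° = 14.24° ≈ 014°.

014°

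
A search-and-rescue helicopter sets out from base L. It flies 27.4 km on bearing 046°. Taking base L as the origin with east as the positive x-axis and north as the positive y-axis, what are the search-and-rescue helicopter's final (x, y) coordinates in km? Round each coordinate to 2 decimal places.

(19.71, 19.03)

Leg 1 (046°, 27.4 km): east 27.4 sin 46° = 19.71, north 27.4 cos 46° = 19.03
Summing: 19.71 km east, 19.03 km north → (19.71, 19.03).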